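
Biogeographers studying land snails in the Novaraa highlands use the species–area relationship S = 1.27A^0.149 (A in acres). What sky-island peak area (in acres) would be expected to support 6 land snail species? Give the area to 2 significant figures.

34000 acres

6 = 1.27 × A^0.149  ⇒  A^0.149 = 6/1.27 = 4.724
ln A = ln(4.724) / 0.149 = 1.5527 / 0.149 = 10.4211
A = e^10.4211 ≈ 33560 acres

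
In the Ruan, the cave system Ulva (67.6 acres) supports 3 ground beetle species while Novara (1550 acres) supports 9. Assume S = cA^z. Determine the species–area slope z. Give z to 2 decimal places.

0.35

Taking logs: ln S = ln c + z ln A, so z = (ln S₂ − ln S₁)/(ln A₂ − ln A₁).
z = ln(9/3) / ln(1550/67.6) = ln(3) / ln(22.93) = 1.0986 / 3.1324 = 0.3507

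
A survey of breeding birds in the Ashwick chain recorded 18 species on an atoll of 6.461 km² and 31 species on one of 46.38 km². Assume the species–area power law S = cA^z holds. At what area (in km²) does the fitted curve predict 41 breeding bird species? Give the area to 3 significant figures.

128 km²

z = ln(31/18) / ln(46.38/6.461) = 0.5436 / 1.9711 = 0.2758
c = 18 / 6.461^0.2758 = 18 / 1.673 = 10.76
A = (41/10.76)^(1/0.2758) ⇒ ln A = ln(3.811)/0.2758 = 4.8506
A = e^4.8506 ≈ 127.8 km²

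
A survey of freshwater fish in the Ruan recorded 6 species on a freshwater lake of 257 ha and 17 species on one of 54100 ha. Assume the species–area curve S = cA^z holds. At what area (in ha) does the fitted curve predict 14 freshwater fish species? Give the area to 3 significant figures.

z = ln(17/6) / ln(54100/257) = 1.0415 / 5.3495 = 0.1947
c = 6 / 257^0.1947 = 6 / 2.946 = 2.037
A = (14/2.037)^(1/0.1947) ⇒ ln A = ln(6.873)/0.1947 = 9.9013
A = e^9.9013 ≈ 19956 ha

20000 ha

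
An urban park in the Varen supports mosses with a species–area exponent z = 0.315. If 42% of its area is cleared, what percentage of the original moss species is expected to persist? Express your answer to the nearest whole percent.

84%

S_new/S_old = (A_new/A_old)^z = 0.58^0.315
= exp(0.315 × ln 0.58) = exp(0.315 × -0.5447) = exp(-0.1716) ≈ 0.8423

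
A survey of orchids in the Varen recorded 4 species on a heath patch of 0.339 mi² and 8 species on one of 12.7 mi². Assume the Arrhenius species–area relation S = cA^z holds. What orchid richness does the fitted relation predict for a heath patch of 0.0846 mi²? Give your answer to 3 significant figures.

z = ln(8/4) / ln(12.7/0.339) = 0.6931 / 3.6234 = 0.1913
c = 4 / 0.339^0.1913 = 4 / 0.8131 = 4.92
S₃ = 4.92 × 0.0846^0.1913 = 4.92 × 0.6235 ≈ 3.067

3.07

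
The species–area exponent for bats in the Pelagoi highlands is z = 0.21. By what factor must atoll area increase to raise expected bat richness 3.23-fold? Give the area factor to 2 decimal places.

265.93

(A₂/A₁)^0.21 = 3.23, so A₂/A₁ = 3.23^(1/0.21) = 3.23^4.762
ln(A₂/A₁) = ln 3.23 / 0.21 = 1.1725 / 0.21 = 5.5832
A₂/A₁ = e^5.5832 ≈ 265.9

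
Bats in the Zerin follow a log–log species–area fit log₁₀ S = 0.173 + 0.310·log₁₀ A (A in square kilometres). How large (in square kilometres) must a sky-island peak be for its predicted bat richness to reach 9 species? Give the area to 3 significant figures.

9 = 1.489 × A^0.31  ⇒  A^0.31 = 9/1.489 = 6.043
ln A = ln(6.043) / 0.31 = 1.7989 / 0.31 = 5.8028
A = e^5.8028 ≈ 331.2 square kilometres

331 square kilometres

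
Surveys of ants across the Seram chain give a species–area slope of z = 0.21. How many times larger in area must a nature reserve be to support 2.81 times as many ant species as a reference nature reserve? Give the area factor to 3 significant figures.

(A₂/A₁)^0.21 = 2.81, so A₂/A₁ = 2.81^(1/0.21) = 2.81^4.762
ln(A₂/A₁) = ln 2.81 / 0.21 = 1.0332 / 0.21 = 4.9199
A₂/A₁ = e^4.9199 ≈ 137

137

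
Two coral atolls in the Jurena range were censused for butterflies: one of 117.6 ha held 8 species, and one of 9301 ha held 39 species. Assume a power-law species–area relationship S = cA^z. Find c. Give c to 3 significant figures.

z = ln(S₂/S₁) / ln(A₂/A₁) = ln(39/8) / ln(9301/117.6) = 1.5841 / 4.3706 = 0.3625
c = S₁ / A₁^z = 8 / 117.6^0.3625 = 8 / 5.629 = 1.421

1.42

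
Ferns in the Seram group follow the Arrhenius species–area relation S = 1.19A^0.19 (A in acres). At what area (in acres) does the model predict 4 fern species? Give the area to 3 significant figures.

590 acres

4 = 1.19 × A^0.19  ⇒  A^0.19 = 4/1.19 = 3.361
ln A = ln(3.361) / 0.19 = 1.2123 / 0.19 = 6.3807
A = e^6.3807 ≈ 590.4 acres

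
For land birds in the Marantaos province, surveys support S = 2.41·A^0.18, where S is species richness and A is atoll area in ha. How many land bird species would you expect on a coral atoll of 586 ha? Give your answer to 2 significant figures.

7.6

S = 2.41 × 586^0.18 = 2.41 × 3.149 ≈ 7.59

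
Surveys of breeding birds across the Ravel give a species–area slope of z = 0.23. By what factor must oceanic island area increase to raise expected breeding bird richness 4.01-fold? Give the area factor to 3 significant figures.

419

(A₂/A₁)^0.23 = 4.01, so A₂/A₁ = 4.01^(1/0.23) = 4.01^4.348
ln(A₂/A₁) = ln 4.01 / 0.23 = 1.3888 / 0.23 = 6.0382
A₂/A₁ = e^6.0382 ≈ 419.1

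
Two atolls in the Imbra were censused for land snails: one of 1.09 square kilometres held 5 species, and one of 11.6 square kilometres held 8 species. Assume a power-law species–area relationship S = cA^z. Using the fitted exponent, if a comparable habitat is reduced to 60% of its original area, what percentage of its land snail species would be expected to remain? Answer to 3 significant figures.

z = ln(8/5) / ln(11.6/1.09) = 0.4700 / 2.3648 = 0.1987
S_new/S_old = (A_new/A_old)^z = 0.6^0.1987 = exp(0.1987 × -0.5108) = 0.9035

90.3%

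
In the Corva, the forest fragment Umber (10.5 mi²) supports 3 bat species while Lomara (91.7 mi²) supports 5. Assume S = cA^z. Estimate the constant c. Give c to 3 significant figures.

z = ln(S₂/S₁) / ln(A₂/A₁) = ln(5/3) / ln(91.7/10.5) = 0.5108 / 2.1671 = 0.2357
c = S₁ / A₁^z = 3 / 10.5^0.2357 = 3 / 1.741 = 1.724

1.72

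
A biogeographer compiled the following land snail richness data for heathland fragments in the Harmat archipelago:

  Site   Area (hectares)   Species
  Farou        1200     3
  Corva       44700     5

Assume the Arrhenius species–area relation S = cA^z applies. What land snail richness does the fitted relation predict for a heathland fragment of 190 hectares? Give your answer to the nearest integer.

2

z = ln(5/3) / ln(44700/1200) = 0.5108 / 3.6177 = 0.1412
c = 3 / 1200^0.1412 = 3 / 2.721 = 1.102
S₃ = 1.102 × 190^0.1412 = 1.102 × 2.098 ≈ 2.313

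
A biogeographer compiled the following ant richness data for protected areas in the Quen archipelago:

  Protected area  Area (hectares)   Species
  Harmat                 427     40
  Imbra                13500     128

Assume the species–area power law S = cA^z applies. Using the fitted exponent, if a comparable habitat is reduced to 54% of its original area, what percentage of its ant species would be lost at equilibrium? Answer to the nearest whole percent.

19%

z = ln(128/40) / ln(13500/427) = 1.1632 / 3.4537 = 0.3368
S_new/S_old = (A_new/A_old)^z = 0.54^0.3368 = exp(0.3368 × -0.6162) = 0.8126
Fraction lost = 1 − 0.8126 = 0.1874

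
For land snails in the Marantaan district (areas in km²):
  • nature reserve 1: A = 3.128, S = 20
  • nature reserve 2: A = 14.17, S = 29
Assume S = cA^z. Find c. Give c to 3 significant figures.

z = ln(S₂/S₁) / ln(A₂/A₁) = ln(29/20) / ln(14.17/3.128) = 0.3716 / 1.5107 = 0.2459
c = S₁ / A₁^z = 20 / 3.128^0.2459 = 20 / 1.324 = 15.11

15.1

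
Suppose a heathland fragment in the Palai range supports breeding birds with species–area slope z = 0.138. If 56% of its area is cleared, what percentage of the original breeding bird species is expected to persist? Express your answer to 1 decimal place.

89.3%

S_new/S_old = (A_new/A_old)^z = 0.44^0.138
= exp(0.138 × ln 0.44) = exp(0.138 × -0.8210) = exp(-0.1133) ≈ 0.8929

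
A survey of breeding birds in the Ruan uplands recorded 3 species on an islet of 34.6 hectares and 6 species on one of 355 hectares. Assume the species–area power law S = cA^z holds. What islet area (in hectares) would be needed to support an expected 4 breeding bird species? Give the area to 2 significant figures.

z = ln(6/3) / ln(355/34.6) = 0.6931 / 2.3283 = 0.2977
c = 3 / 34.6^0.2977 = 3 / 2.872 = 1.045
A = (4/1.045)^(1/0.2977) ⇒ ln A = ln(3.829)/0.2977 = 4.5102
A = e^4.5102 ≈ 90.94 hectares

91 hectares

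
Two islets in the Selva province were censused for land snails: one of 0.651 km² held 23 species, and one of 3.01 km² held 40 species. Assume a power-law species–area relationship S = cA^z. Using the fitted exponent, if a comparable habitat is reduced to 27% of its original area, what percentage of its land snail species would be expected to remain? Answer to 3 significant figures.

z = ln(40/23) / ln(3.01/0.651) = 0.5534 / 1.5312 = 0.3614
S_new/S_old = (A_new/A_old)^z = 0.27^0.3614 = exp(0.3614 × -1.3093) = 0.623

62.3%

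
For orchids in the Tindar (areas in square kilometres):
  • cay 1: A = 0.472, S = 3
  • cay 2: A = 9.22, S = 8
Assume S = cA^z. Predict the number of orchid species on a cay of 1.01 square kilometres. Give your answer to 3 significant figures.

z = ln(8/3) / ln(9.22/0.472) = 0.9808 / 2.9722 = 0.3300
c = 3 / 0.472^0.3300 = 3 / 0.7805 = 3.843
S₃ = 3.843 × 1.01^0.3300 = 3.843 × 1.003 ≈ 3.856

3.86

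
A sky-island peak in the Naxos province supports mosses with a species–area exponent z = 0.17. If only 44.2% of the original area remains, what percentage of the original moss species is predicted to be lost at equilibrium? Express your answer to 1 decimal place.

13.0%

S_new/S_old = (A_new/A_old)^z = 0.442^0.17
= exp(0.17 × ln 0.442) = exp(0.17 × -0.8164) = exp(-0.1388) ≈ 0.8704
Fraction lost = 1 − 0.8704 = 0.1296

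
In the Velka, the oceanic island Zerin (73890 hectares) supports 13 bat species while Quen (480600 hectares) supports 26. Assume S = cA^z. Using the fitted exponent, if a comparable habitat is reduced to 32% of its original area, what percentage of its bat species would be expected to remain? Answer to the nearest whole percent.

z = ln(26/13) / ln(480600/73890) = 0.6931 / 1.8725 = 0.3702
S_new/S_old = (A_new/A_old)^z = 0.32^0.3702 = exp(0.3702 × -1.1394) = 0.6559

66%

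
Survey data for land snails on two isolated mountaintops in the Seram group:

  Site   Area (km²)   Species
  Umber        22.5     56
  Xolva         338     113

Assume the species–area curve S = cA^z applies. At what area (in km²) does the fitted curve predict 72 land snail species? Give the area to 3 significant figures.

59.4 km²

z = ln(113/56) / ln(338/22.5) = 0.7020 / 2.7095 = 0.2591
c = 56 / 22.5^0.2591 = 56 / 2.241 = 24.99
A = (72/24.99)^(1/0.2591) ⇒ ln A = ln(2.881)/0.2591 = 4.0835
A = e^4.0835 ≈ 59.35 km²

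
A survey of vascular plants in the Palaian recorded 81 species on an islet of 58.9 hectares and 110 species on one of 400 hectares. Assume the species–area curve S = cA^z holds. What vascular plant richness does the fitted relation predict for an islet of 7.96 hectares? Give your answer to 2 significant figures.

z = ln(110/81) / ln(400/58.9) = 0.3060 / 1.9156 = 0.1598
c = 81 / 58.9^0.1598 = 81 / 1.918 = 42.24
S₃ = 42.24 × 7.96^0.1598 = 42.24 × 1.393 ≈ 58.83

59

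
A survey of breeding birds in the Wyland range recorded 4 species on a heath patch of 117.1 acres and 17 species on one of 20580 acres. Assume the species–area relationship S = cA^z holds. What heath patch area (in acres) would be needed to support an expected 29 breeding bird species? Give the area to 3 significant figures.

z = ln(17/4) / ln(20580/117.1) = 1.4469 / 5.1690 = 0.2799
c = 4 / 117.1^0.2799 = 4 / 3.793 = 1.054
A = (29/1.054)^(1/0.2799) ⇒ ln A = ln(27.5)/0.2799 = 11.8401
A = e^11.8401 ≈ 138699 acres

139000 acres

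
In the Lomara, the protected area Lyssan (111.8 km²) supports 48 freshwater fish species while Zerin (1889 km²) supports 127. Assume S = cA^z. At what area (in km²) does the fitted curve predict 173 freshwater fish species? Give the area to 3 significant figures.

z = ln(127/48) / ln(1889/111.8) = 0.9730 / 2.8271 = 0.3442
c = 48 / 111.8^0.3442 = 48 / 5.07 = 9.468
A = (173/9.468)^(1/0.3442) ⇒ ln A = ln(18.27)/0.3442 = 8.4419
A = e^8.4419 ≈ 4638 km²

4640 km²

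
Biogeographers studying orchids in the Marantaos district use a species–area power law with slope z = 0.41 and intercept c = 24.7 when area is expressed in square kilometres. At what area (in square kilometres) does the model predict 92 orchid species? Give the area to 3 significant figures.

92 = 24.7 × A^0.41  ⇒  A^0.41 = 92/24.7 = 3.725
ln A = ln(3.725) / 0.41 = 1.3150 / 0.41 = 3.2073
A = e^3.2073 ≈ 24.71 square kilometres

24.7 square kilometres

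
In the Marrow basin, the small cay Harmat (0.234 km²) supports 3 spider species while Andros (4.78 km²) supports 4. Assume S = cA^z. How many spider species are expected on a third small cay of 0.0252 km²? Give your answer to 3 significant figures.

2.43

z = ln(4/3) / ln(4.78/0.234) = 0.2877 / 3.0169 = 0.0954
c = 3 / 0.234^0.0954 = 3 / 0.8707 = 3.446
S₃ = 3.446 × 0.0252^0.0954 = 3.446 × 0.704 ≈ 2.426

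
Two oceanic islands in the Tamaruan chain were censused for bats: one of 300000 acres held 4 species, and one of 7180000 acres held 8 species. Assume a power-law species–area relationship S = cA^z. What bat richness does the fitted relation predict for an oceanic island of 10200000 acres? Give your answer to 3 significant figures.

8.64

z = ln(8/4) / ln(7180000/300000) = 0.6931 / 3.1753 = 0.2183
c = 4 / 300000^0.2183 = 4 / 15.69 = 0.2549
S₃ = 0.2549 × 10200000^0.2183 = 0.2549 × 33.88 ≈ 8.637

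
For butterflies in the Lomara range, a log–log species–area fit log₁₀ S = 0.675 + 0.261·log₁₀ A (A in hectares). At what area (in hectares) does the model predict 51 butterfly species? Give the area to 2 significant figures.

51 = 4.732 × A^0.261  ⇒  A^0.261 = 51/4.732 = 10.78
ln A = ln(10.78) / 0.261 = 2.3776 / 0.261 = 9.1095
A = e^9.1095 ≈ 9041 hectares

9000 hectares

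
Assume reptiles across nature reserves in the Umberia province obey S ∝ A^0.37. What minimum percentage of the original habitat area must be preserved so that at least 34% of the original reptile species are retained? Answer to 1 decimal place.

5.4%

Need (A_new/A_old)^0.37 = 0.34, so A_new/A_old = 0.34^(1/0.37) = 0.34^2.703
ln(A_new/A_old) = ln 0.34 / 0.37 = -1.0788 / 0.37 = -2.9157
A_new/A_old = e^-2.9157 ≈ 0.05417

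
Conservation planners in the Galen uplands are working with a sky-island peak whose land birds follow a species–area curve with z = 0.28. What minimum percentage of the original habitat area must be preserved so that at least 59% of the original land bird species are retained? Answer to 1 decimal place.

15.2%

Need (A_new/A_old)^0.28 = 0.59, so A_new/A_old = 0.59^(1/0.28) = 0.59^3.571
ln(A_new/A_old) = ln 0.59 / 0.28 = -0.5276 / 0.28 = -1.8844
A_new/A_old = e^-1.8844 ≈ 0.1519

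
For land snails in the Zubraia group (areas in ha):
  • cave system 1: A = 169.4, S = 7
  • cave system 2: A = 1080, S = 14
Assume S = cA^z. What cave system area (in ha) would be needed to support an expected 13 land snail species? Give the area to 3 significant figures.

886 ha

z = ln(14/7) / ln(1080/169.4) = 0.6931 / 1.8525 = 0.3742
c = 7 / 169.4^0.3742 = 7 / 6.824 = 1.026
A = (13/1.026)^(1/0.3742) ⇒ ln A = ln(12.67)/0.3742 = 6.7867
A = e^6.7867 ≈ 886 ha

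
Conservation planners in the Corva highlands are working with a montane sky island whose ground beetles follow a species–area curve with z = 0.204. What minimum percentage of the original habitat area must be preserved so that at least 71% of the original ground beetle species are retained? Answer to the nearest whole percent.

Need (A_new/A_old)^0.204 = 0.71, so A_new/A_old = 0.71^(1/0.204) = 0.71^4.902
ln(A_new/A_old) = ln 0.71 / 0.204 = -0.3425 / 0.204 = -1.6789
A_new/A_old = e^-1.6789 ≈ 0.1866

19%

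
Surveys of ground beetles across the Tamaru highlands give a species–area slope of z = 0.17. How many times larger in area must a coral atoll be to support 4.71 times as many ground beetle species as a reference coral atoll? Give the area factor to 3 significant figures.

(A₂/A₁)^0.17 = 4.71, so A₂/A₁ = 4.71^(1/0.17) = 4.71^5.882
ln(A₂/A₁) = ln 4.71 / 0.17 = 1.5497 / 0.17 = 9.1158
A₂/A₁ = e^9.1158 ≈ 9098

9100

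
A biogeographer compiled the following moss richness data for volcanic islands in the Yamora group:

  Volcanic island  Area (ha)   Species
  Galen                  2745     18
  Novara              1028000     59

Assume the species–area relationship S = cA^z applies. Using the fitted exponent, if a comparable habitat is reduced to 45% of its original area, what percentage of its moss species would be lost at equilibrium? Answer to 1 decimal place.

z = ln(59/18) / ln(1028000/2745) = 1.1872 / 5.9256 = 0.2003
S_new/S_old = (A_new/A_old)^z = 0.45^0.2003 = exp(0.2003 × -0.7985) = 0.8522
Fraction lost = 1 − 0.8522 = 0.1478

14.8%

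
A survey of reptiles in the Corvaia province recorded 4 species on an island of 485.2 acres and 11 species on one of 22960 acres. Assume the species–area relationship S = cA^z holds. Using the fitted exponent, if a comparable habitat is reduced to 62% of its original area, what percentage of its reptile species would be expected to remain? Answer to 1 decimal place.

88.2%

z = ln(11/4) / ln(22960/485.2) = 1.0116 / 3.8569 = 0.2623
S_new/S_old = (A_new/A_old)^z = 0.62^0.2623 = exp(0.2623 × -0.4780) = 0.8822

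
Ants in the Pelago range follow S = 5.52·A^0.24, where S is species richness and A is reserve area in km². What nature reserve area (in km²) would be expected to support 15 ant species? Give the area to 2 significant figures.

15 = 5.52 × A^0.24  ⇒  A^0.24 = 15/5.52 = 2.717
ln A = ln(2.717) / 0.24 = 0.9997 / 0.24 = 4.1653
A = e^4.1653 ≈ 64.41 km²

64 km²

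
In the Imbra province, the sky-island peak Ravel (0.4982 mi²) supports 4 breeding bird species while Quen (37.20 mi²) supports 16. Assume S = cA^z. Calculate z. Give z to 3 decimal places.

Taking logs: ln S = ln c + z ln A, so z = (ln S₂ − ln S₁)/(ln A₂ − ln A₁).
z = ln(16/4) / ln(37.2/0.4982) = ln(4) / ln(74.67) = 1.3863 / 4.3131 = 0.3214

0.321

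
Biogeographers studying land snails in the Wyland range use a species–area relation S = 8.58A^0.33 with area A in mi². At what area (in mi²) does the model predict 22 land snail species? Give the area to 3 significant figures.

22 = 8.58 × A^0.33  ⇒  A^0.33 = 22/8.58 = 2.564
ln A = ln(2.564) / 0.33 = 0.9416 / 0.33 = 2.8534
A = e^2.8534 ≈ 17.35 mi²

17.3 mi²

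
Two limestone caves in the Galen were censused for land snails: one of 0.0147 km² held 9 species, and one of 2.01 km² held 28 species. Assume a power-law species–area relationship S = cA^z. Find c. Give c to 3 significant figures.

23.8

z = ln(S₂/S₁) / ln(A₂/A₁) = ln(28/9) / ln(2.01/0.0147) = 1.1350 / 4.9180 = 0.2308
c = S₁ / A₁^z = 9 / 0.0147^0.2308 = 9 / 0.3776 = 23.83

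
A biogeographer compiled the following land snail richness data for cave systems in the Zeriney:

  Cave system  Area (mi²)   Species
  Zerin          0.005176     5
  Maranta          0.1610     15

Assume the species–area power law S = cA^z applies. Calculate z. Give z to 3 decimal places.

0.320

Taking logs: ln S = ln c + z ln A, so z = (ln S₂ − ln S₁)/(ln A₂ − ln A₁).
z = ln(15/5) / ln(0.161/0.005176) = ln(3) / ln(31.11) = 1.0986 / 3.4374 = 0.3196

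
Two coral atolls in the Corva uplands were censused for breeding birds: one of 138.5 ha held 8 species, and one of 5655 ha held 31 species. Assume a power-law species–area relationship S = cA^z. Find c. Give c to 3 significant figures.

z = ln(S₂/S₁) / ln(A₂/A₁) = ln(31/8) / ln(5655/138.5) = 1.3545 / 3.7094 = 0.3652
c = S₁ / A₁^z = 8 / 138.5^0.3652 = 8 / 6.053 = 1.322

1.32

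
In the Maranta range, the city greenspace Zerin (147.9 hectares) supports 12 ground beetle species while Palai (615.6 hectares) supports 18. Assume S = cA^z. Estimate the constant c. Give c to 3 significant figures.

z = ln(S₂/S₁) / ln(A₂/A₁) = ln(18/12) / ln(615.6/147.9) = 0.4055 / 1.4261 = 0.2843
c = S₁ / A₁^z = 12 / 147.9^0.2843 = 12 / 4.14 = 2.899

2.90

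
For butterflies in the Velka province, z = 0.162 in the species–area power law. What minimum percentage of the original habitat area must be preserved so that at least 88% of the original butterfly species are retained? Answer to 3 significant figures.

Need (A_new/A_old)^0.162 = 0.88, so A_new/A_old = 0.88^(1/0.162) = 0.88^6.173
ln(A_new/A_old) = ln 0.88 / 0.162 = -0.1278 / 0.162 = -0.7891
A_new/A_old = e^-0.7891 ≈ 0.4543

45.4%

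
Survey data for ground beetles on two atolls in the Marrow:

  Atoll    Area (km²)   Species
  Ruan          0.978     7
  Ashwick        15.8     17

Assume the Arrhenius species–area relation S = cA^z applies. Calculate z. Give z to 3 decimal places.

Taking logs: ln S = ln c + z ln A, so z = (ln S₂ − ln S₁)/(ln A₂ − ln A₁).
z = ln(17/7) / ln(15.8/0.978) = ln(2.429) / ln(16.16) = 0.8873 / 2.7823 = 0.3189

0.319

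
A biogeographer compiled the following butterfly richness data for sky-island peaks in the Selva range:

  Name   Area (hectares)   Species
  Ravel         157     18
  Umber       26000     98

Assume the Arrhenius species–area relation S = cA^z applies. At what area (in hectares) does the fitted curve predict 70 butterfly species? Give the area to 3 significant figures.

z = ln(98/18) / ln(26000/157) = 1.6946 / 5.1096 = 0.3316
c = 18 / 157^0.3316 = 18 / 5.349 = 3.365
A = (70/3.365)^(1/0.3316) ⇒ ln A = ln(20.8)/0.3316 = 9.1513
A = e^9.1513 ≈ 9427 hectares

9430 hectares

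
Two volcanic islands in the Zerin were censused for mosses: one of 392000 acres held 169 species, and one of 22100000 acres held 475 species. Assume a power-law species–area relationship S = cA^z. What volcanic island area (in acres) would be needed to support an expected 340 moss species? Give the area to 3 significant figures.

z = ln(475/169) / ln(22100000/392000) = 1.0334 / 4.0321 = 0.2563
c = 169 / 392000^0.2563 = 169 / 27.14 = 6.228
A = (340/6.228)^(1/0.2563) ⇒ ln A = ln(54.59)/0.2563 = 15.6065
A = e^15.6065 ≈ 5995278 acres

6000000 acres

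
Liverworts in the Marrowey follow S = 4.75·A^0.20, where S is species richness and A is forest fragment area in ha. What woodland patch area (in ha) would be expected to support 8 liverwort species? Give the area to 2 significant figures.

8 = 4.75 × A^0.2  ⇒  A^0.2 = 8/4.75 = 1.684
ln A = ln(1.684) / 0.2 = 0.5213 / 0.2 = 2.6065
A = e^2.6065 ≈ 13.55 ha

14 ha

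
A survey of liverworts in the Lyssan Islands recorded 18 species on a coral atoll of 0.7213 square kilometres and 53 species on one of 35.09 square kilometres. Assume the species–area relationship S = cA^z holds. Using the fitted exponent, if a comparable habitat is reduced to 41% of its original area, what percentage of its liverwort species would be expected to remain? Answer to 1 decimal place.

z = ln(53/18) / ln(35.09/0.7213) = 1.0799 / 3.8846 = 0.2780
S_new/S_old = (A_new/A_old)^z = 0.41^0.2780 = exp(0.2780 × -0.8916) = 0.7805

78.0%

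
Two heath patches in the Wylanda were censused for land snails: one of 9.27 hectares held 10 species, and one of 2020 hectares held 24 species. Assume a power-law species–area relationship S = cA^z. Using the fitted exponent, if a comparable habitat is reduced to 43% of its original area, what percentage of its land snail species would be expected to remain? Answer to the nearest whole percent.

z = ln(24/10) / ln(2020/9.27) = 0.8755 / 5.3841 = 0.1626
S_new/S_old = (A_new/A_old)^z = 0.43^0.1626 = exp(0.1626 × -0.8440) = 0.8718

87%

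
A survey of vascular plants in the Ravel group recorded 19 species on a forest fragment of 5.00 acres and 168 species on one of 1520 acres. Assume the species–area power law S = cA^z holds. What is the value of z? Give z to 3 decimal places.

Taking logs: ln S = ln c + z ln A, so z = (ln S₂ − ln S₁)/(ln A₂ − ln A₁).
z = ln(168/19) / ln(1520/5) = ln(8.842) / ln(304) = 2.1795 / 5.7170 = 0.3812

0.381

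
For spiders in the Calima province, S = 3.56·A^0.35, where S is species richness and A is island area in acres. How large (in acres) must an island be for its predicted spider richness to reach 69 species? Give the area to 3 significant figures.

4770 acres

69 = 3.56 × A^0.35  ⇒  A^0.35 = 69/3.56 = 19.38
ln A = ln(19.38) / 0.35 = 2.9643 / 0.35 = 8.4696
A = e^8.4696 ≈ 4767 acres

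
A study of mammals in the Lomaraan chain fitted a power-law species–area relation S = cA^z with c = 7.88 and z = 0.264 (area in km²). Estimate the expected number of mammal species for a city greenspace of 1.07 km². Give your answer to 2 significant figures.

S = 7.88 × 1.07^0.264
ln S = ln 7.88 + 0.264 × ln 1.07 = 2.0643 + 0.264 × 0.0677 = 2.0822
S = e^2.0822 ≈ 8.022

8.0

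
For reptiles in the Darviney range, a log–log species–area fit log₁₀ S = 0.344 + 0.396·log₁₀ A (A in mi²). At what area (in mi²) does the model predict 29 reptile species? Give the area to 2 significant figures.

29 = 2.208 × A^0.396  ⇒  A^0.396 = 29/2.208 = 13.13
ln A = ln(13.13) / 0.396 = 2.5752 / 0.396 = 6.5030
A = e^6.5030 ≈ 667.2 mi²

670 mi²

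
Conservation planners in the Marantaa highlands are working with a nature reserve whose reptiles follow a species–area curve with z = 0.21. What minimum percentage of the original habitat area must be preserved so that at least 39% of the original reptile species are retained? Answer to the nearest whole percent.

Need (A_new/A_old)^0.21 = 0.39, so A_new/A_old = 0.39^(1/0.21) = 0.39^4.762
ln(A_new/A_old) = ln 0.39 / 0.21 = -0.9416 / 0.21 = -4.4839
A_new/A_old = e^-4.4839 ≈ 0.01129

1%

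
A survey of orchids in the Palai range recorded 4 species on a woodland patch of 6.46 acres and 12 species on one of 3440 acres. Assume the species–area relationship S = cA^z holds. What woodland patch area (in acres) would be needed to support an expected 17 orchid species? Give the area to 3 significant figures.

z = ln(12/4) / ln(3440/6.46) = 1.0986 / 6.2776 = 0.1750
c = 4 / 6.46^0.1750 = 4 / 1.386 = 2.886
A = (17/2.886)^(1/0.1750) ⇒ ln A = ln(5.891)/0.1750 = 10.1335
A = e^10.1335 ≈ 25172 acres

25200 acres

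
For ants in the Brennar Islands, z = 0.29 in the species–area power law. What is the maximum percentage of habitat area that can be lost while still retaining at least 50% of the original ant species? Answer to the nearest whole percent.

91%

Need (A_new/A_old)^0.29 = 0.5, so A_new/A_old = 0.5^(1/0.29) = 0.5^3.448
ln(A_new/A_old) = ln 0.5 / 0.29 = -0.6931 / 0.29 = -2.3902
A_new/A_old = e^-2.3902 ≈ 0.09161
Fraction that can be lost = 1 − 0.09161 = 0.9084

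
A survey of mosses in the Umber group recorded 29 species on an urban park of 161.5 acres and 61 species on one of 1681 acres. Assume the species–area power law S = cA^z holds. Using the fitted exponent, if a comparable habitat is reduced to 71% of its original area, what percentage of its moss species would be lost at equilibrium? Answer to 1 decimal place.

10.3%

z = ln(61/29) / ln(1681/161.5) = 0.7436 / 2.3426 = 0.3174
S_new/S_old = (A_new/A_old)^z = 0.71^0.3174 = exp(0.3174 × -0.3425) = 0.897
Fraction lost = 1 − 0.897 = 0.103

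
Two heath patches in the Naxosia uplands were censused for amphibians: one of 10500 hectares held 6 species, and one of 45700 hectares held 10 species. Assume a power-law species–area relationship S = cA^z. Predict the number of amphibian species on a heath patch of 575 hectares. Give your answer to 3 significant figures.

2.19

z = ln(10/6) / ln(45700/10500) = 0.5108 / 1.4707 = 0.3473
c = 6 / 10500^0.3473 = 6 / 24.93 = 0.2407
S₃ = 0.2407 × 575^0.3473 = 0.2407 × 9.089 ≈ 2.188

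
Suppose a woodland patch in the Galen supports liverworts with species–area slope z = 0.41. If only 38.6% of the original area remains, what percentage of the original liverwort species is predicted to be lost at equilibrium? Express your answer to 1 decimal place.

S_new/S_old = (A_new/A_old)^z = 0.386^0.41
= exp(0.41 × ln 0.386) = exp(0.41 × -0.9519) = exp(-0.3903) ≈ 0.6769
Fraction lost = 1 − 0.6769 = 0.3231

32.3%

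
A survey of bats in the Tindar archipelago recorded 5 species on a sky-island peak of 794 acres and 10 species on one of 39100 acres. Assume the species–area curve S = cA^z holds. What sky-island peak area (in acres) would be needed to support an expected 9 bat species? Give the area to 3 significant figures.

21600 acres

z = ln(10/5) / ln(39100/794) = 0.6931 / 3.8968 = 0.1779
c = 5 / 794^0.1779 = 5 / 3.28 = 1.525
A = (9/1.525)^(1/0.1779) ⇒ ln A = ln(5.903)/0.1779 = 9.9816
A = e^9.9816 ≈ 21624 acres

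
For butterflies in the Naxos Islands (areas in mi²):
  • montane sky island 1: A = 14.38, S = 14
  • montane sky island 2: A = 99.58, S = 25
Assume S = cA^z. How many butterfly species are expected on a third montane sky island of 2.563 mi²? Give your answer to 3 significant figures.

z = ln(25/14) / ln(99.58/14.38) = 0.5798 / 1.9351 = 0.2996
c = 14 / 14.38^0.2996 = 14 / 2.223 = 6.298
S₃ = 6.298 × 2.563^0.2996 = 6.298 × 1.326 ≈ 8.35

8.35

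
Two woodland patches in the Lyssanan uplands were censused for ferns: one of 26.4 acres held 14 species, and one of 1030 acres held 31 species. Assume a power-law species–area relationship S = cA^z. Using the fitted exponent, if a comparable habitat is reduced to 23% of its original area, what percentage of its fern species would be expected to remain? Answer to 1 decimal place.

z = ln(31/14) / ln(1030/26.4) = 0.7949 / 3.6640 = 0.2170
S_new/S_old = (A_new/A_old)^z = 0.23^0.2170 = exp(0.2170 × -1.4697) = 0.727

72.7%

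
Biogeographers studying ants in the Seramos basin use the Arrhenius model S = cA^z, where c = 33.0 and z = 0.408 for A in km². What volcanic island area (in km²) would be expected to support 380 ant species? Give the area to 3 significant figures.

399 km²

380 = 33 × A^0.408  ⇒  A^0.408 = 380/33 = 11.52
ln A = ln(11.52) / 0.408 = 2.4437 / 0.408 = 5.9894
A = e^5.9894 ≈ 399.2 km²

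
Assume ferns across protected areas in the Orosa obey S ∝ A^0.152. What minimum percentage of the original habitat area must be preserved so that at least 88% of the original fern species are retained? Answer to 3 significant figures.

43.1%

Need (A_new/A_old)^0.152 = 0.88, so A_new/A_old = 0.88^(1/0.152) = 0.88^6.579
ln(A_new/A_old) = ln 0.88 / 0.152 = -0.1278 / 0.152 = -0.8410
A_new/A_old = e^-0.8410 ≈ 0.4313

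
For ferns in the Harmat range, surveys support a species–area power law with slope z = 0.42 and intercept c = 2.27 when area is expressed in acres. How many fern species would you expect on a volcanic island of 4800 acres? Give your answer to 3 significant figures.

79.8

S = 2.27 × 4800^0.42 = 2.27 × 35.17 ≈ 79.83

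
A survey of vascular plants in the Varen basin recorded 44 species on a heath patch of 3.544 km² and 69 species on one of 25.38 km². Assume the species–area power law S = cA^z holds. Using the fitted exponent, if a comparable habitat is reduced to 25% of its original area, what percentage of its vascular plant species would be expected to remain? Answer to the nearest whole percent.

73%

z = ln(69/44) / ln(25.38/3.544) = 0.4499 / 1.9687 = 0.2285
S_new/S_old = (A_new/A_old)^z = 0.25^0.2285 = exp(0.2285 × -1.3863) = 0.7285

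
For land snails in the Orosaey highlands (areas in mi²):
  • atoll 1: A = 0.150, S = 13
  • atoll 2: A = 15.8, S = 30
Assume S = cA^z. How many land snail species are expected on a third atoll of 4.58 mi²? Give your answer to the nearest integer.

24

z = ln(30/13) / ln(15.8/0.15) = 0.8362 / 4.6571 = 0.1796
c = 13 / 0.15^0.1796 = 13 / 0.7113 = 18.28
S₃ = 18.28 × 4.58^0.1796 = 18.28 × 1.314 ≈ 24.02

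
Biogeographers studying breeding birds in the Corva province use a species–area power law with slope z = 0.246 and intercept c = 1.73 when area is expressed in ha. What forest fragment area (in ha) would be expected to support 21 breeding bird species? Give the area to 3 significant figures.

25500 ha

21 = 1.73 × A^0.246  ⇒  A^0.246 = 21/1.73 = 12.14
ln A = ln(12.14) / 0.246 = 2.4964 / 0.246 = 10.1480
A = e^10.1480 ≈ 25539 ha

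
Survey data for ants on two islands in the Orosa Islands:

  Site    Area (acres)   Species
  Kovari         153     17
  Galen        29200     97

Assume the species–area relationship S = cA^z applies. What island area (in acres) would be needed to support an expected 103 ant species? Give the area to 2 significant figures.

z = ln(97/17) / ln(29200/153) = 1.7415 / 5.2515 = 0.3316
c = 17 / 153^0.3316 = 17 / 5.303 = 3.206
A = (103/3.206)^(1/0.3316) ⇒ ln A = ln(32.13)/0.3316 = 10.4629
A = e^10.4629 ≈ 34993 acres

35000 acres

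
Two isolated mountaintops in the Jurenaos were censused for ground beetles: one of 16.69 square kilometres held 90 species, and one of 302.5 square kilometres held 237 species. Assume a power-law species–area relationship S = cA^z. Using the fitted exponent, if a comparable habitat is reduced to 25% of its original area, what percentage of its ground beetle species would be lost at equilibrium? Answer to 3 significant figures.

37.1%

z = ln(237/90) / ln(302.5/16.69) = 0.9683 / 2.8973 = 0.3342
S_new/S_old = (A_new/A_old)^z = 0.25^0.3342 = exp(0.3342 × -1.3863) = 0.6292
Fraction lost = 1 − 0.6292 = 0.3708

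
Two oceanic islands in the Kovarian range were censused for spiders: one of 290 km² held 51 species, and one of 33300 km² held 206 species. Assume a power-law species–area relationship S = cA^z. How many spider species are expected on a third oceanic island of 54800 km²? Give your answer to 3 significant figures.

z = ln(206/51) / ln(33300/290) = 1.3961 / 4.7434 = 0.2943
c = 51 / 290^0.2943 = 51 / 5.305 = 9.613
S₃ = 9.613 × 54800^0.2943 = 9.613 × 24.81 ≈ 238.5

239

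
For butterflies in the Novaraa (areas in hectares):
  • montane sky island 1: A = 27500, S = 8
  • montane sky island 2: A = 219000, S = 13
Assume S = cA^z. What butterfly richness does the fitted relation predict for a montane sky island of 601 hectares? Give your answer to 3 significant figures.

3.27

z = ln(13/8) / ln(219000/27500) = 0.4855 / 2.0749 = 0.2340
c = 8 / 27500^0.2340 = 8 / 10.93 = 0.7317
S₃ = 0.7317 × 601^0.2340 = 0.7317 × 4.469 ≈ 3.27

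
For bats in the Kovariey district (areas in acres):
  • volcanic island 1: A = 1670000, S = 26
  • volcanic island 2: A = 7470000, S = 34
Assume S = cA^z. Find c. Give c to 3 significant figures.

2.00

z = ln(S₂/S₁) / ln(A₂/A₁) = ln(34/26) / ln(7470000/1670000) = 0.2683 / 1.4981 = 0.1791
c = S₁ / A₁^z = 26 / 1670000^0.1791 = 26 / 13.01 = 1.998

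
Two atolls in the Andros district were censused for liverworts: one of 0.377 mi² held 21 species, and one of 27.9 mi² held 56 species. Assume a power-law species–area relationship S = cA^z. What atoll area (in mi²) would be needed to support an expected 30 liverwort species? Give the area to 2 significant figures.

1.8 mi²

z = ln(56/21) / ln(27.9/0.377) = 0.9808 / 4.3041 = 0.2279
c = 21 / 0.377^0.2279 = 21 / 0.8007 = 26.23
A = (30/26.23)^(1/0.2279) ⇒ ln A = ln(1.144)/0.2279 = 0.5897
A = e^0.5897 ≈ 1.803 mi²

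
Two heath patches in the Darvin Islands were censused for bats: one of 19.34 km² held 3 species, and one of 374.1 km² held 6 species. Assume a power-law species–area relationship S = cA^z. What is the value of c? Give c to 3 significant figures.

z = ln(S₂/S₁) / ln(A₂/A₁) = ln(6/3) / ln(374.1/19.34) = 0.6931 / 2.9623 = 0.2340
c = S₁ / A₁^z = 3 / 19.34^0.2340 = 3 / 2 = 1.5

1.50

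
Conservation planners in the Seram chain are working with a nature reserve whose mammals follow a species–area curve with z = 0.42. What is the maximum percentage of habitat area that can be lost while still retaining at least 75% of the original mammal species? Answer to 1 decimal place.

49.6%

Need (A_new/A_old)^0.42 = 0.75, so A_new/A_old = 0.75^(1/0.42) = 0.75^2.381
ln(A_new/A_old) = ln 0.75 / 0.42 = -0.2877 / 0.42 = -0.6850
A_new/A_old = e^-0.6850 ≈ 0.5041
Fraction that can be lost = 1 − 0.5041 = 0.4959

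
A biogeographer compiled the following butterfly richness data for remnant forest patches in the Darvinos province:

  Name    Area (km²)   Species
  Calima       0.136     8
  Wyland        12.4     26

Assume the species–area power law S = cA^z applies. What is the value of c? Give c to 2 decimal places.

13.47

z = ln(S₂/S₁) / ln(A₂/A₁) = ln(26/8) / ln(12.4/0.136) = 1.1787 / 4.5128 = 0.2612
c = S₁ / A₁^z = 8 / 0.136^0.2612 = 8 / 0.5939 = 13.47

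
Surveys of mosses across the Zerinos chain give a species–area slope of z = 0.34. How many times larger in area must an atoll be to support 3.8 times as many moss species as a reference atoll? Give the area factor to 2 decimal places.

50.73

(A₂/A₁)^0.34 = 3.8, so A₂/A₁ = 3.8^(1/0.34) = 3.8^2.941
ln(A₂/A₁) = ln 3.8 / 0.34 = 1.3350 / 0.34 = 3.9265
A₂/A₁ = e^3.9265 ≈ 50.73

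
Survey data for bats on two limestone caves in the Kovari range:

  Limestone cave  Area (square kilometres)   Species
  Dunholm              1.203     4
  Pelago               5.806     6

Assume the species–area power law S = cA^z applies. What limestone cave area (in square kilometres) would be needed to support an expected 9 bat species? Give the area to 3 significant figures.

28.0 square kilometres

z = ln(6/4) / ln(5.806/1.203) = 0.4055 / 1.5741 = 0.2576
c = 4 / 1.203^0.2576 = 4 / 1.049 = 3.814
A = (9/3.814)^(1/0.2576) ⇒ ln A = ln(2.36)/0.2576 = 3.3330
A = e^3.3330 ≈ 28.02 square kilometres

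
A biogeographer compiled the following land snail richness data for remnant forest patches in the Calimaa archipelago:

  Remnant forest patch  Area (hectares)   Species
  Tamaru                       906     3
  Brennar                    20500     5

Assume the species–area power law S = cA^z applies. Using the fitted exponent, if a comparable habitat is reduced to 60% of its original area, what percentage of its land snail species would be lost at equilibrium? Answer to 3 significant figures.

8.03%

z = ln(5/3) / ln(20500/906) = 0.5108 / 3.1191 = 0.1638
S_new/S_old = (A_new/A_old)^z = 0.6^0.1638 = exp(0.1638 × -0.5108) = 0.9197
Fraction lost = 1 − 0.9197 = 0.08025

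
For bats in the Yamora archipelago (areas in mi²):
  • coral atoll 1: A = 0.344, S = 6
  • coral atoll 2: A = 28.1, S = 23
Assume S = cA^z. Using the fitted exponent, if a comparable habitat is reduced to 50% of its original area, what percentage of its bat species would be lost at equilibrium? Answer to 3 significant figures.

19.1%

z = ln(23/6) / ln(28.1/0.344) = 1.3437 / 4.4029 = 0.3052
S_new/S_old = (A_new/A_old)^z = 0.5^0.3052 = exp(0.3052 × -0.6931) = 0.8093
Fraction lost = 1 − 0.8093 = 0.1907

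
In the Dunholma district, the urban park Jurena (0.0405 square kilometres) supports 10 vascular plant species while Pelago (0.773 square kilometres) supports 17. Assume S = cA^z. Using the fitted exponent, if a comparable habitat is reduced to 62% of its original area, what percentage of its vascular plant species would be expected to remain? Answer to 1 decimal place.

z = ln(17/10) / ln(0.773/0.0405) = 0.5306 / 2.9490 = 0.1799
S_new/S_old = (A_new/A_old)^z = 0.62^0.1799 = exp(0.1799 × -0.4780) = 0.9176

91.8%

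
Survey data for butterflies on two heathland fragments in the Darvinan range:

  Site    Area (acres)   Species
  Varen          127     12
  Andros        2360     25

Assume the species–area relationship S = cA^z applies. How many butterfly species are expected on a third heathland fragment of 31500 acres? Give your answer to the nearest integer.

z = ln(25/12) / ln(2360/127) = 0.7340 / 2.9222 = 0.2512
c = 12 / 127^0.2512 = 12 / 3.376 = 3.554
S₃ = 3.554 × 31500^0.2512 = 3.554 × 13.48 ≈ 47.93

48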